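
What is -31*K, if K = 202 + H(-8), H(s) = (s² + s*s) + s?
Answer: -9982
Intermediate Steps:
H(s) = s + 2*s² (H(s) = (s² + s²) + s = 2*s² + s = s + 2*s²)
K = 322 (K = 202 - 8*(1 + 2*(-8)) = 202 - 8*(1 - 16) = 202 - 8*(-15) = 202 + 120 = 322)
-31*K = -31*322 = -9982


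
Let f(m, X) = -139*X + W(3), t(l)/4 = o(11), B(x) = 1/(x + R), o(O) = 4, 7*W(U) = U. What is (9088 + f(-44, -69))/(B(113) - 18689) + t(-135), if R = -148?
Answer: 2453019/163529 ≈ 15.001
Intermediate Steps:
W(U) = U/7
B(x) = 1/(-148 + x) (B(x) = 1/(x - 148) = 1/(-148 + x))
t(l) = 16 (t(l) = 4*4 = 16)
f(m, X) = 3/7 - 139*X (f(m, X) = -139*X + (⅐)*3 = -139*X + 3/7 = 3/7 - 139*X)
(9088 + f(-44, -69))/(B(113) - 18689) + t(-135) = (9088 + (3/7 - 139*(-69)))/(1/(-148 + 113) - 18689) + 16 = (9088 + (3/7 + 9591))/(1/(-35) - 18689) + 16 = (9088 + 67140/7)/(-1/35 - 18689) + 16 = 130756/(7*(-654116/35)) + 16 = (130756/7)*(-35/654116) + 16 = -163445/163529 + 16 = 2453019/163529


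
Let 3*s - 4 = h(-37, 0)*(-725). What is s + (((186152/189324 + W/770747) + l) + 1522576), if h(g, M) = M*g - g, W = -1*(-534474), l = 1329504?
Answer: 103718439486464341/36480226257 ≈ 2.8431e+6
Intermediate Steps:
W = 534474
h(g, M) = -g + M*g
s = -26821/3 (s = 4/3 + (-37*(-1 + 0)*(-725))/3 = 4/3 + (-37*(-1)*(-725))/3 = 4/3 + (37*(-725))/3 = 4/3 + (1/3)*(-26825) = 4/3 - 26825/3 = -26821/3 ≈ -8940.3)
s + (((186152/189324 + W/770747) + l) + 1522576) = -26821/3 + (((186152/189324 + 534474/770747) + 1329504) + 1522576) = -26821/3 + (((186152*(1/189324) + 534474*(1/770747)) + 1329504) + 1522576) = -26821/3 + (((46538/47331 + 534474/770747) + 1329504) + 1522576) = -26821/3 + ((61166212780/36480226257 + 1329504) + 1522576) = -26821/3 + (48500667895799308/36480226257 + 1522576) = -26821/3 + 104044584869277340/36480226257 = 103718439486464341/36480226257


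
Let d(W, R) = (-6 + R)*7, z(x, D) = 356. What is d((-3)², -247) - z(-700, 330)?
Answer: -2127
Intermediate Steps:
d(W, R) = -42 + 7*R
d((-3)², -247) - z(-700, 330) = (-42 + 7*(-247)) - 1*356 = (-42 - 1729) - 356 = -1771 - 356 = -2127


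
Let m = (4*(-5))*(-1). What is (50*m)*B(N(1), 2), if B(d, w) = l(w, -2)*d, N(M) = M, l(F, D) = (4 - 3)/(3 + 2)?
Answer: 200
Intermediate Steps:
l(F, D) = 1/5
B(d, w) = d/5
m = 20 (m = -20*(-1) = 20)
(50*m)*B(N(1), 2) = (50*20)*((1/5)*1) = 1000*(1/5) = 200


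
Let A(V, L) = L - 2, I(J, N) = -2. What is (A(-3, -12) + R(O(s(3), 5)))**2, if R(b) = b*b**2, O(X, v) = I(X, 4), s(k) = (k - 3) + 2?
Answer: 484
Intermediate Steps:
A(V, L) = -2 + L
s(k) = -1 + k (s(k) = (-3 + k) + 2 = -1 + k)
O(X, v) = -2
R(b) = b**3
(A(-3, -12) + R(O(s(3), 5)))**2 = ((-2 - 12) + (-2)**3)**2 = (-14 - 8)**2 = (-22)**2 = 484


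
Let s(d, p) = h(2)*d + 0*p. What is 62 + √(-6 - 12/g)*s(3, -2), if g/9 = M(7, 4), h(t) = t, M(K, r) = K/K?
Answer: 62 + 2*I*√66 ≈ 62.0 + 16.248*I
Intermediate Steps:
M(K, r) = 1
g = 9 (g = 9*1 = 9)
s(d, p) = 2*d (s(d, p) = 2*d + 0*p = 2*d + 0 = 2*d)
62 + √(-6 - 12/g)*s(3, -2) = 62 + √(-6 - 12/9)*(2*3) = 62 + √(-6 - 12*⅑)*6 = 62 + √(-6 - 4/3)*6 = 62 + √(-22/3)*6 = 62 + (I*√66/3)*6 = 62 + 2*I*√66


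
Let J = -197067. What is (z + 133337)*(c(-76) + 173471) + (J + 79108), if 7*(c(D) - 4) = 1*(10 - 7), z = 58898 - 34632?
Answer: 191380910071/7 ≈ 2.7340e+10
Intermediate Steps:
z = 24266
c(D) = 31/7 (c(D) = 4 + (1*(10 - 7))/7 = 4 + (1*3)/7 = 4 + (⅐)*3 = 4 + 3/7 = 31/7)
(z + 133337)*(c(-76) + 173471) + (J + 79108) = (24266 + 133337)*(31/7 + 173471) + (-197067 + 79108) = 157603*(1214328/7) - 117959 = 191381735784/7 - 117959 = 191380910071/7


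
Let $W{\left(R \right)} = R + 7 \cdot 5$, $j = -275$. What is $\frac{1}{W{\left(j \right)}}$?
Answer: $- \frac{1}{240} \approx -0.0041667$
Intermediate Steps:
$W{\left(R \right)} = 35 + R$ ($W{\left(R \right)} = R + 35 = 35 + R$)
$\frac{1}{W{\left(j \right)}} = \frac{1}{35 - 275} = \frac{1}{-240} = - \frac{1}{240}$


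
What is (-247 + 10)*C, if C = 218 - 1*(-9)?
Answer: -53799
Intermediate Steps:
C = 227 (C = 218 + 9 = 227)
(-247 + 10)*C = (-247 + 10)*227 = -237*227 = -53799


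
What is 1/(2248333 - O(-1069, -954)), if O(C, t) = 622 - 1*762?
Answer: 1/2248473 ≈ 4.4475e-7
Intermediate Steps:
O(C, t) = -140 (O(C, t) = 622 - 762 = -140)
1/(2248333 - O(-1069, -954)) = 1/(2248333 - 1*(-140)) = 1/(2248333 + 140) = 1/2248473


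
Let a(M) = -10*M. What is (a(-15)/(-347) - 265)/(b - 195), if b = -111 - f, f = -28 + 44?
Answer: 92105/111734 ≈ 0.82432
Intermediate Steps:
f = 16
b = -127 (b = -111 - 1*16 = -111 - 16 = -127)
(a(-15)/(-347) - 265)/(b - 195) = (-10*(-15)/(-347) - 265)/(-127 - 195) = (150*(-1/347) - 265)/(-322) = (-150/347 - 265)*(-1/322) = -92105/347*(-1/322) = 92105/111734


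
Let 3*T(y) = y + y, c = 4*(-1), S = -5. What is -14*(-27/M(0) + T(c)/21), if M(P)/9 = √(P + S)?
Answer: 16/9 - 42*I*√5/5 ≈ 1.7778 - 18.783*I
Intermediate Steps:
c = -4
M(P) = 9*√(-5 + P) (M(P) = 9*√(P - 5) = 9*√(-5 + P))
T(y) = 2*y/3 (T(y) = (y + y)/3 = (2*y)/3 = 2*y/3)
-14*(-27/M(0) + T(c)/21) = -14*(-27*1/(9*√(-5 + 0)) + ((⅔)*(-4))/21) = -14*(-27*(-I*√5/45) - 8/3*1/21) = -14*(-27*(-I*√5/45) - 8/63) = -14*(-(-3)*I*√5/5 - 8/63) = -14*(3*I*√5/5 - 8/63) = -14*(-8/63 + 3*I*√5/5) = 16/9 - 42*I*√5/5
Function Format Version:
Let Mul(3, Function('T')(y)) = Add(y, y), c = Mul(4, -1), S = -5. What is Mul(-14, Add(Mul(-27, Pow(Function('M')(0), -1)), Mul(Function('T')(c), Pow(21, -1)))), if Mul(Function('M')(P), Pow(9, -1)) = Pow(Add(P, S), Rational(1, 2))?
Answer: Add(Rational(16, 9), Mul(Rational(-42, 5), I, Pow(5, Rational(1, 2)))) ≈ Add(1.7778, Mul(-18.783, I))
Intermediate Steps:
c = -4
Function('M')(P) = Mul(9, Pow(Add(-5, P), Rational(1, 2))) (Function('M')(P) = Mul(9, Pow(Add(P, -5), Rational(1, 2))) = Mul(9, Pow(Add(-5, P), Rational(1, 2))))
Function('T')(y) = Mul(Rational(2, 3), y) (Function('T')(y) = Mul(Rational(1, 3), Add(y, y)) = Mul(Rational(1, 3), Mul(2, y)) = Mul(Rational(2, 3), y))
Mul(-14, Add(Mul(-27, Pow(Function('M')(0), -1)), Mul(Function('T')(c), Pow(21, -1)))) = Mul(-14, Add(Mul(-27, Pow(Mul(9, Pow(Add(-5, 0), Rational(1, 2))), -1)), Mul(Mul(Rational(2, 3), -4), Pow(21, -1)))) = Mul(-14, Add(Mul(-27, Pow(Mul(9, Pow(-5, Rational(1, 2))), -1)), Mul(Rational(-8, 3), Rational(1, 21)))) = Mul(-14, Add(Mul(-27, Pow(Mul(9, Mul(I, Pow(5, Rational(1, 2)))), -1)), Rational(-8, 63))) = Mul(-14, Add(Mul(-27, Pow(Mul(9, I, Pow(5, Rational(1, 2))), -1)), Rational(-8, 63))) = Mul(-14, Add(Mul(-27, Mul(Rational(-1, 45), I, Pow(5, Rational(1, 2)))), Rational(-8, 63))) = Mul(-14, Add(Mul(Rational(3, 5), I, Pow(5, Rational(1, 2))), Rational(-8, 63))) = Mul(-14, Add(Rational(-8, 63), Mul(Rational(3, 5), I, Pow(5, Rational(1, 2))))) = Add(Rational(16, 9), Mul(Rational(-42, 5), I, Pow(5, Rational(1, 2))))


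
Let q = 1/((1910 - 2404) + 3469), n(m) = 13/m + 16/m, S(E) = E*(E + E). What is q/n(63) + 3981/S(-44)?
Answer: 49100673/47722400 ≈ 1.0289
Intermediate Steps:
S(E) = 2*E² (S(E) = E*(2*E) = 2*E²)
n(m) = 29/m
q = 1/2975 (q = 1/(-494 + 3469) = 1/2975 ≈ 0.00033613)
q/n(63) + 3981/S(-44) = 1/(2975*((29/63))) + 3981/((2*(-44)²)) = 1/(2975*((29*(1/63)))) + 3981/((2*1936)) = 1/(2975*(29/63)) + 3981/3872 = (1/2975)*(63/29) + 3981*(1/3872) = 9/12325 + 3981/3872 = 49100673/47722400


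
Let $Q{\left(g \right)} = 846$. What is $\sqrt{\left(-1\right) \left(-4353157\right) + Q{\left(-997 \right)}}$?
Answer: $\sqrt{4354003} \approx 2086.6$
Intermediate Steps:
$\sqrt{\left(-1\right) \left(-4353157\right) + Q{\left(-997 \right)}} = \sqrt{\left(-1\right) \left(-4353157\right) + 846} = \sqrt{4353157 + 846} = \sqrt{4354003}$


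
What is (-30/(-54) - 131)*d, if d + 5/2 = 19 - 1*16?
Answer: -587/9 ≈ -65.222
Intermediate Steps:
d = ½ (d = -5/2 + (19 - 1*16) = -5/2 + (19 - 16) = -5/2 + 3 = ½ ≈ 0.50000)
(-30/(-54) - 131)*d = (-30/(-54) - 131)*(½) = (-30*(-1/54) - 131)*(½) = (5/9 - 131)*(½) = -1174/9*½ = -587/9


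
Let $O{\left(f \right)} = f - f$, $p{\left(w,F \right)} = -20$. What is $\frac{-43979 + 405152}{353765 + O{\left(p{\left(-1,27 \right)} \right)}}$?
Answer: $\frac{361173}{353765} \approx 1.0209$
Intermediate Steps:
$O{\left(f \right)} = 0$
$\frac{-43979 + 405152}{353765 + O{\left(p{\left(-1,27 \right)} \right)}} = \frac{-43979 + 405152}{353765 + 0} = \frac{361173}{353765}$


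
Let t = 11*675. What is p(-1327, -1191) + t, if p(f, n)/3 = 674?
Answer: 9447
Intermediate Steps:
p(f, n) = 2022 (p(f, n) = 3*674 = 2022)
t = 7425
p(-1327, -1191) + t = 2022 + 7425 = 9447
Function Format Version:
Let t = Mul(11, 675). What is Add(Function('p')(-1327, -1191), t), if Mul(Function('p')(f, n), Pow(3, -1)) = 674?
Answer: 9447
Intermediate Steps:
Function('p')(f, n) = 2022 (Function('p')(f, n) = Mul(3, 674) = 2022)
t = 7425
Add(Function('p')(-1327, -1191), t) = Add(2022, 7425) = 9447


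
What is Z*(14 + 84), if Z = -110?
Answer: -10780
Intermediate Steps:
Z*(14 + 84) = -110*(14 + 84) = -110*98 = -10780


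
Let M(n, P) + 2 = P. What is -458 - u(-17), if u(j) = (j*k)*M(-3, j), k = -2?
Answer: 188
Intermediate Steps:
M(n, P) = -2 + P
u(j) = -2*j*(-2 + j) (u(j) = (j*(-2))*(-2 + j) = (-2*j)*(-2 + j) = -2*j*(-2 + j))
-458 - u(-17) = -458 - 2*(-17)*(2 - 1*(-17)) = -458 - 2*(-17)*(2 + 17) = -458 - 2*(-17)*19 = -458 - 1*(-646) = -458 + 646 = 188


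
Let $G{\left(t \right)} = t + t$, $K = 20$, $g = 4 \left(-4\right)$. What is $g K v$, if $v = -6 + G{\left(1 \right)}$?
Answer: $1280$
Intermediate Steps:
$g = -16$
$G{\left(t \right)} = 2 t$
$v = -4$ ($v = -6 + 2 \cdot 1 = -6 + 2 = -4$)
$g K v = \left(-16\right) 20 \left(-4\right) = \left(-320\right) \left(-4\right) = 1280$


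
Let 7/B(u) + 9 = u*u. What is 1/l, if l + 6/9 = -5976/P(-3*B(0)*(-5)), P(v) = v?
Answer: 105/53714 ≈ 0.0019548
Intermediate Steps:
B(u) = 7/(-9 + u**2) (B(u) = 7/(-9 + u*u) = 7/(-9 + u**2))
l = 53714/105 (l = -2/3 - 5976/(-21/(-9 + 0**2)*(-5)) = -2/3 - 5976/(-21/(-9 + 0)*(-5)) = -2/3 - 5976/(-21/(-9)*(-5)) = -2/3 - 5976/(-21*(-1)/9*(-5)) = -2/3 - 5976/(-3*(-7/9)*(-5)) = -2/3 - 5976/((7/3)*(-5)) = -2/3 - 5976/(-35/3) = -2/3 - 5976*(-3/35) = -2/3 + 17928/35 = 53714/105 ≈ 511.56)
1/l = 1/(53714/105) = 105/53714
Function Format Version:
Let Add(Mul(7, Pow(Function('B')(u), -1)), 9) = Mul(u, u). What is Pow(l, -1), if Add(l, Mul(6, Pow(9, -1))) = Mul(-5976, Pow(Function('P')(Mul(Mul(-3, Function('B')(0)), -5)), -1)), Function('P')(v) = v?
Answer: Rational(105, 53714) ≈ 0.0019548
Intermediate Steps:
Function('B')(u) = Mul(7, Pow(Add(-9, Pow(u, 2)), -1)) (Function('B')(u) = Mul(7, Pow(Add(-9, Mul(u, u)), -1)) = Mul(7, Pow(Add(-9, Pow(u, 2)), -1)))
l = Rational(53714, 105) (l = Add(Rational(-2, 3), Mul(-5976, Pow(Mul(Mul(-3, Mul(7, Pow(Add(-9, Pow(0, 2)), -1))), -5), -1))) = Add(Rational(-2, 3), Mul(-5976, Pow(Mul(Mul(-3, Mul(7, Pow(Add(-9, 0), -1))), -5), -1))) = Add(Rational(-2, 3), Mul(-5976, Pow(Mul(Mul(-3, Mul(7, Pow(-9, -1))), -5), -1))) = Add(Rational(-2, 3), Mul(-5976, Pow(Mul(Mul(-3, Mul(7, Rational(-1, 9))), -5), -1))) = Add(Rational(-2, 3), Mul(-5976, Pow(Mul(Mul(-3, Rational(-7, 9)), -5), -1))) = Add(Rational(-2, 3), Mul(-5976, Pow(Mul(Rational(7, 3), -5), -1))) = Add(Rational(-2, 3), Mul(-5976, Pow(Rational(-35, 3), -1))) = Add(Rational(-2, 3), Mul(-5976, Rational(-3, 35))) = Add(Rational(-2, 3), Rational(17928, 35)) = Rational(53714, 105) ≈ 511.56)
Pow(l, -1) = Pow(Rational(53714, 105), -1) = Rational(105, 53714)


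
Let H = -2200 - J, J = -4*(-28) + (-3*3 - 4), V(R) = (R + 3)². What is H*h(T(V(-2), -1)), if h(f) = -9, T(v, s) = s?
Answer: 20691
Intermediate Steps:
V(R) = (3 + R)²
J = 99 (J = 112 + (-9 - 4) = 112 - 13 = 99)
H = -2299 (H = -2200 - 1*99 = -2200 - 99 = -2299)
H*h(T(V(-2), -1)) = -2299*(-9) = 20691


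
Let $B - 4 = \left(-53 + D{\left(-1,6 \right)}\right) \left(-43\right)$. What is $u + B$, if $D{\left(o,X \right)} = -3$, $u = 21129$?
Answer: $23541$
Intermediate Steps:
$B = 2412$ ($B = 4 + \left(-53 - 3\right) \left(-43\right) = 4 - -2408 = 4 + 2408 = 2412$)
$u + B = 21129 + 2412 = 23541$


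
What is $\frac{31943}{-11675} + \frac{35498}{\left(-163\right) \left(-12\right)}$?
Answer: $\frac{175979321}{11418150} \approx 15.412$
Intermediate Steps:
$\frac{31943}{-11675} + \frac{35498}{\left(-163\right) \left(-12\right)} = 31943 \left(- \frac{1}{11675}\right) + \frac{35498}{1956} = - \frac{31943}{11675} + 35498 \cdot \frac{1}{1956} = - \frac{31943}{11675} + \frac{17749}{978} = \frac{175979321}{11418150}$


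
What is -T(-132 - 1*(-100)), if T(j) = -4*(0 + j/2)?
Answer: -64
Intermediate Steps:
T(j) = -2*j (T(j) = -4*(0 + j*(½)) = -4*(0 + j/2) = -2*j)
-T(-132 - 1*(-100)) = -(-2)*(-132 - 1*(-100)) = -(-2)*(-132 + 100) = -(-2)*(-32) = -1*64 = -64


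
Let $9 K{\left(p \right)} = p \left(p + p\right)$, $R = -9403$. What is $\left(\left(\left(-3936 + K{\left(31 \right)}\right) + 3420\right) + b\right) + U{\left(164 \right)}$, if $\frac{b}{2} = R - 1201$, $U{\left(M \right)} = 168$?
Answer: $- \frac{192082}{9} \approx -21342.0$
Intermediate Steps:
$K{\left(p \right)} = \frac{2 p^{2}}{9}$ ($K{\left(p \right)} = \frac{p \left(p + p\right)}{9} = \frac{p 2 p}{9} = \frac{2 p^{2}}{9}$)
$b = -21208$ ($b = 2 \left(-9403 - 1201\right) = 2 \left(-10604\right) = -21208$)
$\left(\left(\left(-3936 + K{\left(31 \right)}\right) + 3420\right) + b\right) + U{\left(164 \right)} = \left(\left(\left(-3936 + \frac{2 \cdot 31^{2}}{9}\right) + 3420\right) - 21208\right) + 168 = \left(\left(\left(-3936 + \frac{2}{9} \cdot 961\right) + 3420\right) - 21208\right) + 168 = \left(\left(\left(-3936 + \frac{1922}{9}\right) + 3420\right) - 21208\right) + 168 = \left(\left(- \frac{33502}{9} + 3420\right) - 21208\right) + 168 = \left(- \frac{2722}{9} - 21208\right) + 168 = - \frac{193594}{9} + 168 = - \frac{192082}{9}$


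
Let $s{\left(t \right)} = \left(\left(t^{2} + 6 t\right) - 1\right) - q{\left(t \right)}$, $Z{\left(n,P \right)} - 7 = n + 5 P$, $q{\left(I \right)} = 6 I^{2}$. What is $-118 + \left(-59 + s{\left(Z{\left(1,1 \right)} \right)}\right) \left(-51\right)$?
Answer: $42059$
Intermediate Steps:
$Z{\left(n,P \right)} = 7 + n + 5 P$ ($Z{\left(n,P \right)} = 7 + \left(n + 5 P\right) = 7 + n + 5 P$)
$s{\left(t \right)} = -1 - 5 t^{2} + 6 t$ ($s{\left(t \right)} = \left(\left(t^{2} + 6 t\right) - 1\right) - 6 t^{2} = \left(-1 + t^{2} + 6 t\right) - 6 t^{2} = -1 - 5 t^{2} + 6 t$)
$-118 + \left(-59 + s{\left(Z{\left(1,1 \right)} \right)}\right) \left(-51\right) = -118 + \left(-59 - \left(1 - 6 \left(7 + 1 + 5 \cdot 1\right) + 5 \left(7 + 1 + 5 \cdot 1\right)^{2}\right)\right) \left(-51\right) = -118 + \left(-59 - \left(1 - 6 \left(7 + 1 + 5\right) + 5 \left(7 + 1 + 5\right)^{2}\right)\right) \left(-51\right) = -118 + \left(-59 - \left(-77 + 845\right)\right) \left(-51\right) = -118 + \left(-59 - 768\right) \left(-51\right) = -118 - -42177 = -118 + 42177 = 42059$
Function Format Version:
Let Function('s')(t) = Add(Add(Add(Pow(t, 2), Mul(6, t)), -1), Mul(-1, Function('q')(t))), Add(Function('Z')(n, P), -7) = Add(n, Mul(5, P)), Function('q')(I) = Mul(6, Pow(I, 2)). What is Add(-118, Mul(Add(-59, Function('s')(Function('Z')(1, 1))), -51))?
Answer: 42059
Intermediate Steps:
Function('Z')(n, P) = Add(7, n, Mul(5, P)) (Function('Z')(n, P) = Add(7, Add(n, Mul(5, P))) = Add(7, n, Mul(5, P)))
Function('s')(t) = Add(-1, Mul(-5, Pow(t, 2)), Mul(6, t)) (Function('s')(t) = Add(Add(Add(Pow(t, 2), Mul(6, t)), -1), Mul(-1, Mul(6, Pow(t, 2)))) = Add(Add(-1, Pow(t, 2), Mul(6, t)), Mul(-6, Pow(t, 2))) = Add(-1, Mul(-5, Pow(t, 2)), Mul(6, t)))
Add(-118, Mul(Add(-59, Function('s')(Function('Z')(1, 1))), -51)) = Add(-118, Mul(Add(-59, Add(-1, Mul(-5, Pow(Add(7, 1, Mul(5, 1)), 2)), Mul(6, Add(7, 1, Mul(5, 1))))), -51)) = Add(-118, Mul(Add(-59, Add(-1, Mul(-5, Pow(Add(7, 1, 5), 2)), Mul(6, Add(7, 1, 5)))), -51)) = Add(-118, Mul(Add(-59, Add(-1, Mul(-5, Pow(13, 2)), Mul(6, 13))), -51)) = Add(-118, Mul(Add(-59, Add(-1, Mul(-5, 169), 78)), -51)) = Add(-118, Mul(Add(-59, Add(-1, -845, 78)), -51)) = Add(-118, Mul(Add(-59, -768), -51)) = Add(-118, Mul(-827, -51)) = Add(-118, 42177) = 42059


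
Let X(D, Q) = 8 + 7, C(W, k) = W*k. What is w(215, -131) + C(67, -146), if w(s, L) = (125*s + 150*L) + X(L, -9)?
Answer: -2542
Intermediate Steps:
X(D, Q) = 15
w(s, L) = 15 + 125*s + 150*L (w(s, L) = (125*s + 150*L) + 15 = 15 + 125*s + 150*L)
w(215, -131) + C(67, -146) = (15 + 125*215 + 150*(-131)) + 67*(-146) = (15 + 26875 - 19650) - 9782 = 7240 - 9782 = -2542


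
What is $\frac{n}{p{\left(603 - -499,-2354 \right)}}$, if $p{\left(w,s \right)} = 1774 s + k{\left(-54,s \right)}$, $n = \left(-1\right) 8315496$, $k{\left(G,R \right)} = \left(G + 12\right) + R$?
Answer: $\frac{1039437}{522299} \approx 1.9901$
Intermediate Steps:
$k{\left(G,R \right)} = 12 + G + R$ ($k{\left(G,R \right)} = \left(12 + G\right) + R = 12 + G + R$)
$n = -8315496$
$p{\left(w,s \right)} = -42 + 1775 s$ ($p{\left(w,s \right)} = 1774 s + \left(12 - 54 + s\right) = 1774 s + \left(-42 + s\right) = -42 + 1775 s$)
$\frac{n}{p{\left(603 - -499,-2354 \right)}} = - \frac{8315496}{-42 + 1775 \left(-2354\right)} = - \frac{8315496}{-42 - 4178350} = - \frac{8315496}{-4178392} = \left(-8315496\right) \left(- \frac{1}{4178392}\right) = \frac{1039437}{522299}$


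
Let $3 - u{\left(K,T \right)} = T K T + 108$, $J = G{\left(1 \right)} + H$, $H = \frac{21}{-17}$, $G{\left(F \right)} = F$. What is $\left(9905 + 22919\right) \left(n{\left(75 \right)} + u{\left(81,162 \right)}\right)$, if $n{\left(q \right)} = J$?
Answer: $- \frac{1186252040248}{17} \approx -6.978 \cdot 10^{10}$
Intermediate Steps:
$H = - \frac{21}{17}$ ($H = 21 \left(- \frac{1}{17}\right) = - \frac{21}{17} \approx -1.2353$)
$J = - \frac{4}{17}$ ($J = 1 - \frac{21}{17} = - \frac{4}{17} \approx -0.23529$)
$n{\left(q \right)} = - \frac{4}{17}$
$u{\left(K,T \right)} = -105 - K T^{2}$ ($u{\left(K,T \right)} = 3 - \left(T K T + 108\right) = 3 - \left(K T T + 108\right) = 3 - \left(K T^{2} + 108\right) = 3 - \left(108 + K T^{2}\right) = -105 - K T^{2}$)
$\left(9905 + 22919\right) \left(n{\left(75 \right)} + u{\left(81,162 \right)}\right) = \left(9905 + 22919\right) \left(- \frac{4}{17} - \left(105 + 81 \cdot 162^{2}\right)\right) = 32824 \left(- \frac{4}{17} - \left(105 + 81 \cdot 26244\right)\right) = 32824 \left(- \frac{4}{17} - 2125869\right) = 32824 \left(- \frac{36139777}{17}\right) = - \frac{1186252040248}{17}$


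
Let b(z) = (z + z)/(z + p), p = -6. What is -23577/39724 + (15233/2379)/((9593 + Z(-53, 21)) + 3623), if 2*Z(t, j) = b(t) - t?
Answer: -87581121855787/147682441500516 ≈ -0.59304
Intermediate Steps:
b(z) = 2*z/(-6 + z) (b(z) = (z + z)/(z - 6) = (2*z)/(-6 + z) = 2*z/(-6 + z))
Z(t, j) = -t/2 + t/(-6 + t) (Z(t, j) = (2*t/(-6 + t) - t)/2 = (-t + 2*t/(-6 + t))/2 = -t/2 + t/(-6 + t))
-23577/39724 + (15233/2379)/((9593 + Z(-53, 21)) + 3623) = -23577/39724 + (15233/2379)/((9593 + (½)*(-53)*(8 - 1*(-53))/(-6 - 53)) + 3623) = -23577*1/39724 + (15233*(1/2379))/((9593 + (½)*(-53)*(8 + 53)/(-59)) + 3623) = -23577/39724 + 15233/(2379*((9593 + (½)*(-53)*(-1/59)*61) + 3623)) = -23577/39724 + 15233/(2379*((9593 + 3233/118) + 3623)) = -23577/39724 + 15233/(2379*(1135207/118 + 3623)) = -23577/39724 + 15233/(2379*(1562721/118)) = -23577/39724 + (15233/2379)*(118/1562721) = -23577/39724 + 1797494/3717713259 = -87581121855787/147682441500516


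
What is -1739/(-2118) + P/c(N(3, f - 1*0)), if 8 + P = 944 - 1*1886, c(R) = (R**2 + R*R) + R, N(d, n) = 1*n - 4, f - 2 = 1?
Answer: -2010361/2118 ≈ -949.18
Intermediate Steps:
f = 3 (f = 2 + 1 = 3)
N(d, n) = -4 + n (N(d, n) = n - 4 = -4 + n)
c(R) = R + 2*R**2 (c(R) = (R**2 + R**2) + R = 2*R**2 + R = R + 2*R**2)
P = -950 (P = -8 + (944 - 1*1886) = -8 + (944 - 1886) = -8 - 942 = -950)
-1739/(-2118) + P/c(N(3, f - 1*0)) = -1739/(-2118) - 950*1/((1 + 2*(-4 + (3 - 1*0)))*(-4 + (3 - 1*0))) = -1739*(-1/2118) - 950*1/((1 + 2*(-4 + (3 + 0)))*(-4 + (3 + 0))) = 1739/2118 - 950*1/((1 + 2*(-4 + 3))*(-4 + 3)) = 1739/2118 - 950*(-1/(1 + 2*(-1))) = 1739/2118 - 950*(-1/(1 - 2)) = 1739/2118 - 950/((-1*(-1))) = 1739/2118 - 950/1 = 1739/2118 - 950*1 = 1739/2118 - 950 = -2010361/2118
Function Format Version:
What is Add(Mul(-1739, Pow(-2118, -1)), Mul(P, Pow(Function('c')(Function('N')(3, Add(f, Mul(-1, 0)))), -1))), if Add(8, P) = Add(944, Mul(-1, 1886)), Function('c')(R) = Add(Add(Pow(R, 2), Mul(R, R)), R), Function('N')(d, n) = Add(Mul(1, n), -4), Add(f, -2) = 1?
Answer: Rational(-2010361, 2118) ≈ -949.18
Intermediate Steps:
f = 3 (f = Add(2, 1) = 3)
Function('N')(d, n) = Add(-4, n) (Function('N')(d, n) = Add(n, -4) = Add(-4, n))
Function('c')(R) = Add(R, Mul(2, Pow(R, 2))) (Function('c')(R) = Add(Add(Pow(R, 2), Pow(R, 2)), R) = Add(Mul(2, Pow(R, 2)), R) = Add(R, Mul(2, Pow(R, 2))))
P = -950 (P = Add(-8, Add(944, Mul(-1, 1886))) = Add(-8, Add(944, -1886)) = Add(-8, -942) = -950)
Add(Mul(-1739, Pow(-2118, -1)), Mul(P, Pow(Function('c')(Function('N')(3, Add(f, Mul(-1, 0)))), -1))) = Add(Mul(-1739, Pow(-2118, -1)), Mul(-950, Pow(Mul(Add(-4, Add(3, Mul(-1, 0))), Add(1, Mul(2, Add(-4, Add(3, Mul(-1, 0)))))), -1))) = Add(Mul(-1739, Rational(-1, 2118)), Mul(-950, Pow(Mul(Add(-4, Add(3, 0)), Add(1, Mul(2, Add(-4, Add(3, 0))))), -1))) = Add(Rational(1739, 2118), Mul(-950, Pow(Mul(Add(-4, 3), Add(1, Mul(2, Add(-4, 3)))), -1))) = Add(Rational(1739, 2118), Mul(-950, Pow(Mul(-1, Add(1, Mul(2, -1))), -1))) = Add(Rational(1739, 2118), Mul(-950, Pow(Mul(-1, Add(1, -2)), -1))) = Add(Rational(1739, 2118), Mul(-950, Pow(Mul(-1, -1), -1))) = Add(Rational(1739, 2118), Mul(-950, Pow(1, -1))) = Add(Rational(1739, 2118), Mul(-950, 1)) = Add(Rational(1739, 2118), -950) = Rational(-2010361, 2118)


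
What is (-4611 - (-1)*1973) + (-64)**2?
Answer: 1458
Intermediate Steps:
(-4611 - (-1)*1973) + (-64)**2 = (-4611 - 1*(-1973)) + 4096 = (-4611 + 1973) + 4096 = -2638 + 4096 = 1458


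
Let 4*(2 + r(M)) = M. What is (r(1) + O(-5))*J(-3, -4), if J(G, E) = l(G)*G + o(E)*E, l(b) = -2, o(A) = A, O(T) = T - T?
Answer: -77/2 ≈ -38.500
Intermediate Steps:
r(M) = -2 + M/4
O(T) = 0
J(G, E) = E**2 - 2*G (J(G, E) = -2*G + E*E = -2*G + E**2 = E**2 - 2*G)
(r(1) + O(-5))*J(-3, -4) = ((-2 + (1/4)*1) + 0)*((-4)**2 - 2*(-3)) = ((-2 + 1/4) + 0)*(16 + 6) = (-7/4 + 0)*22 = -7/4*22 = -77/2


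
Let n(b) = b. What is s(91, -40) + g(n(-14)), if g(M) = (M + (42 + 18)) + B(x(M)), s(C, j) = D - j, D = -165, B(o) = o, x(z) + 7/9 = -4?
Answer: -754/9 ≈ -83.778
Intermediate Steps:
x(z) = -43/9 (x(z) = -7/9 - 4 = -43/9)
s(C, j) = -165 - j
g(M) = 497/9 + M (g(M) = (M + (42 + 18)) - 43/9 = (M + 60) - 43/9 = (60 + M) - 43/9 = 497/9 + M)
s(91, -40) + g(n(-14)) = (-165 - 1*(-40)) + (497/9 - 14) = (-165 + 40) + 371/9 = -125 + 371/9 = -754/9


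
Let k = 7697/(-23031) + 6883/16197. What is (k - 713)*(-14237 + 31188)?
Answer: -1502642590682959/124344369 ≈ -1.2085e+7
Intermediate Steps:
k = 11284688/124344369 (k = 7697*(-1/23031) + 6883*(1/16197) = -7697/23031 + 6883/16197 = 11284688/124344369 ≈ 0.090754)
(k - 713)*(-14237 + 31188) = (11284688/124344369 - 713)*(-14237 + 31188) = -88646250409/124344369*16951 = -1502642590682959/124344369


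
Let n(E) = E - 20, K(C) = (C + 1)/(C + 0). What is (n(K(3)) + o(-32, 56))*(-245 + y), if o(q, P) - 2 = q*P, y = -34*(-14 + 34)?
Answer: 5019050/3 ≈ 1.6730e+6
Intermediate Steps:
K(C) = (1 + C)/C
n(E) = -20 + E
y = -680 (y = -34*20 = -680)
o(q, P) = 2 + P*q (o(q, P) = 2 + q*P = 2 + P*q)
(n(K(3)) + o(-32, 56))*(-245 + y) = ((-20 + (1 + 3)/3) + (2 + 56*(-32)))*(-245 - 680) = ((-20 + (⅓)*4) + (2 - 1792))*(-925) = ((-20 + 4/3) - 1790)*(-925) = (-56/3 - 1790)*(-925) = -5426/3*(-925) = 5019050/3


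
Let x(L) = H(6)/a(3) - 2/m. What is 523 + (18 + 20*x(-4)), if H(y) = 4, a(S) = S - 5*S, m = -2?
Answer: 1663/3 ≈ 554.33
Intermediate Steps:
a(S) = -4*S
x(L) = 2/3 (x(L) = 4/((-4*3)) - 2/(-2) = 4/(-12) - 2*(-1/2) = 4*(-1/12) + 1 = -1/3 + 1 = 2/3)
523 + (18 + 20*x(-4)) = 523 + (18 + 20*(2/3)) = 523 + (18 + 40/3) = 523 + 94/3 = 1663/3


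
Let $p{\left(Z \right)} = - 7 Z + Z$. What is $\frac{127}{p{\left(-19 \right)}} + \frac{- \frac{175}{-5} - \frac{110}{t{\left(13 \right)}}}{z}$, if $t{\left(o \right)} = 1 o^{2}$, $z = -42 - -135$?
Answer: $\frac{885943}{597246} \approx 1.4834$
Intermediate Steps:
$p{\left(Z \right)} = - 6 Z$
$z = 93$ ($z = -42 + 135 = 93$)
$t{\left(o \right)} = o^{2}$
$\frac{127}{p{\left(-19 \right)}} + \frac{- \frac{175}{-5} - \frac{110}{t{\left(13 \right)}}}{z} = \frac{127}{\left(-6\right) \left(-19\right)} + \frac{- \frac{175}{-5} - \frac{110}{13^{2}}}{93} = \frac{127}{114} + \left(\left(-175\right) \left(- \frac{1}{5}\right) - \frac{110}{169}\right) \frac{1}{93} = 127 \cdot \frac{1}{114} + \left(35 - \frac{110}{169}\right) \frac{1}{93} = \frac{127}{114} + \left(35 - \frac{110}{169}\right) \frac{1}{93} = \frac{127}{114} + \frac{5805}{169} \cdot \frac{1}{93} = \frac{127}{114} + \frac{1935}{5239} = \frac{885943}{597246}$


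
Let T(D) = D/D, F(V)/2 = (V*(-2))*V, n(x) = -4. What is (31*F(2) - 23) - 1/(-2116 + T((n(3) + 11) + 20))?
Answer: -1097684/2115 ≈ -519.00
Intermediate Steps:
F(V) = -4*V² (F(V) = 2*((V*(-2))*V) = 2*((-2*V)*V) = 2*(-2*V²) = -4*V²)
T(D) = 1
(31*F(2) - 23) - 1/(-2116 + T((n(3) + 11) + 20)) = (31*(-4*2²) - 23) - 1/(-2116 + 1) = (31*(-4*4) - 23) - 1/(-2115) = (31*(-16) - 23) - 1*(-1/2115) = (-496 - 23) + 1/2115 = -519 + 1/2115 = -1097684/2115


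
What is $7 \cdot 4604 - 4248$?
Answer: $27980$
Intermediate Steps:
$7 \cdot 4604 - 4248 = 32228 - 4248 = 27980$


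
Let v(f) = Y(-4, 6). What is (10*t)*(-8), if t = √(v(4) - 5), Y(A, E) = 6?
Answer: -80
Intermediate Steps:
v(f) = 6
t = 1 (t = √(6 - 5) = √1 = 1)
(10*t)*(-8) = (10*1)*(-8) = 10*(-8) = -80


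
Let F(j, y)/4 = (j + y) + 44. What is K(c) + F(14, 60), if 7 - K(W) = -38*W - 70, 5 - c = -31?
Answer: 1917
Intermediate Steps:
F(j, y) = 176 + 4*j + 4*y (F(j, y) = 4*((j + y) + 44) = 4*(44 + j + y) = 176 + 4*j + 4*y)
c = 36 (c = 5 - 1*(-31) = 5 + 31 = 36)
K(W) = 77 + 38*W (K(W) = 7 - (-38*W - 70) = 7 - (-70 - 38*W) = 7 + (70 + 38*W) = 77 + 38*W)
K(c) + F(14, 60) = (77 + 38*36) + (176 + 4*14 + 4*60) = (77 + 1368) + (176 + 56 + 240) = 1445 + 472 = 1917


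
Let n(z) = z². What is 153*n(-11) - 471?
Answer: 18042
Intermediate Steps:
153*n(-11) - 471 = 153*(-11)² - 471 = 153*121 - 471 = 18513 - 471 = 18042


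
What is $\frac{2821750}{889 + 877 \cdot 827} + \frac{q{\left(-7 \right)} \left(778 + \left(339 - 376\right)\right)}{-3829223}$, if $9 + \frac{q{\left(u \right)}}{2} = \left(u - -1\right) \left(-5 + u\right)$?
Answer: $\frac{5368655299381}{1390329603732} \approx 3.8614$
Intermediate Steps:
$q{\left(u \right)} = -18 + 2 \left(1 + u\right) \left(-5 + u\right)$ ($q{\left(u \right)} = -18 + 2 \left(u - -1\right) \left(-5 + u\right) = -18 + 2 \left(u + 1\right) \left(-5 + u\right) = -18 + 2 \left(1 + u\right) \left(-5 + u\right)$)
$\frac{2821750}{889 + 877 \cdot 827} + \frac{q{\left(-7 \right)} \left(778 + \left(339 - 376\right)\right)}{-3829223} = \frac{2821750}{889 + 877 \cdot 827} + \frac{\left(-28 - -56 + 2 \left(-7\right)^{2}\right) \left(778 + \left(339 - 376\right)\right)}{-3829223} = \frac{2821750}{889 + 725279} + \left(-28 + 56 + 2 \cdot 49\right) \left(778 - 37\right) \left(- \frac{1}{3829223}\right) = \frac{2821750}{726168} + \left(-28 + 56 + 98\right) 741 \left(- \frac{1}{3829223}\right) = 2821750 \cdot \frac{1}{726168} + 126 \cdot 741 \left(- \frac{1}{3829223}\right) = \frac{1410875}{363084} + 93366 \left(- \frac{1}{3829223}\right) = \frac{1410875}{363084} - \frac{93366}{3829223} = \frac{5368655299381}{1390329603732}$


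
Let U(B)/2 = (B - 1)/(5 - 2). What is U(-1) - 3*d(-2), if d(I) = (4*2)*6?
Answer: -436/3 ≈ -145.33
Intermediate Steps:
U(B) = -⅔ + 2*B/3 (U(B) = 2*((B - 1)/(5 - 2)) = 2*((-1 + B)/3) = 2*((-1 + B)*(⅓)) = 2*(-⅓ + B/3) = -⅔ + 2*B/3)
d(I) = 48 (d(I) = 8*6 = 48)
U(-1) - 3*d(-2) = (-⅔ + (⅔)*(-1)) - 3*48 = (-⅔ - ⅔) - 144 = -4/3 - 144 = -436/3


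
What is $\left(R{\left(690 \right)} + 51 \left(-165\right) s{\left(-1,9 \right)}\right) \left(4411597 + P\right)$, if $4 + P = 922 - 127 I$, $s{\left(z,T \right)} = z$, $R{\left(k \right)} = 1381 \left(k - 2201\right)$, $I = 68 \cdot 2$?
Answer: $-9134528041068$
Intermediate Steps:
$I = 136$
$R{\left(k \right)} = -3039581 + 1381 k$ ($R{\left(k \right)} = 1381 \left(-2201 + k\right) = -3039581 + 1381 k$)
$P = -16354$ ($P = -4 + \left(922 - 17272\right) = -4 - 16350 = -16354$)
$\left(R{\left(690 \right)} + 51 \left(-165\right) s{\left(-1,9 \right)}\right) \left(4411597 + P\right) = \left(\left(-3039581 + 1381 \cdot 690\right) + 51 \left(-165\right) \left(-1\right)\right) \left(4411597 - 16354\right) = \left(\left(-3039581 + 952890\right) - -8415\right) 4395243 = \left(-2086691 + 8415\right) 4395243 = \left(-2078276\right) 4395243 = -9134528041068$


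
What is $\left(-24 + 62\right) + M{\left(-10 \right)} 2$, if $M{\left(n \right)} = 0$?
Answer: $38$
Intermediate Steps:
$\left(-24 + 62\right) + M{\left(-10 \right)} 2 = \left(-24 + 62\right) + 0 \cdot 2 = 38 + 0 = 38$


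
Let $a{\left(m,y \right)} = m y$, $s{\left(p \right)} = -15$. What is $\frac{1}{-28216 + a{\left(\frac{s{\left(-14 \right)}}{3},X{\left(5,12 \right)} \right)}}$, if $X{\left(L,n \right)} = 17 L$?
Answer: $- \frac{1}{28641} \approx -3.4915 \cdot 10^{-5}$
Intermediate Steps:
$\frac{1}{-28216 + a{\left(\frac{s{\left(-14 \right)}}{3},X{\left(5,12 \right)} \right)}} = \frac{1}{-28216 + - \frac{15}{3} \cdot 17 \cdot 5} = \frac{1}{-28216 + \left(-15\right) \frac{1}{3} \cdot 85} = \frac{1}{-28216 - 425} = \frac{1}{-28641} = - \frac{1}{28641}$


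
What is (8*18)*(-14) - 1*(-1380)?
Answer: -636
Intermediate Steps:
(8*18)*(-14) - 1*(-1380) = 144*(-14) + 1380 = -2016 + 1380 = -636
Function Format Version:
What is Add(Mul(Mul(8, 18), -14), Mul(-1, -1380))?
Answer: -636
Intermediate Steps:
Add(Mul(Mul(8, 18), -14), Mul(-1, -1380)) = Add(Mul(144, -14), 1380) = Add(-2016, 1380) = -636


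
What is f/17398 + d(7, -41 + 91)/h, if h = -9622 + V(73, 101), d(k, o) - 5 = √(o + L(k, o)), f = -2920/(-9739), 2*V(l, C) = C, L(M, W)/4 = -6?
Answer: -819246830/1621786556223 - 2*√26/19143 ≈ -0.0010379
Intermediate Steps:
L(M, W) = -24 (L(M, W) = 4*(-6) = -24)
V(l, C) = C/2
f = 2920/9739 (f = -2920*(-1/9739) = 2920/9739 ≈ 0.29983)
d(k, o) = 5 + √(-24 + o) (d(k, o) = 5 + √(o - 24) = 5 + √(-24 + o))
h = -19143/2 (h = -9622 + (½)*101 = -9622 + 101/2 = -19143/2 ≈ -9571.5)
f/17398 + d(7, -41 + 91)/h = (2920/9739)/17398 + (5 + √(-24 + (-41 + 91)))/(-19143/2) = (2920/9739)*(1/17398) + (5 + √(-24 + 50))*(-2/19143) = 1460/84719561 + (5 + √26)*(-2/19143) = 1460/84719561 + (-10/19143 - 2*√26/19143) = -819246830/1621786556223 - 2*√26/19143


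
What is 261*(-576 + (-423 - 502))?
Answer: -391761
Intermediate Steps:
261*(-576 + (-423 - 502)) = 261*(-576 - 925) = 261*(-1501) = -391761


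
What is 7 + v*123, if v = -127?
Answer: -15614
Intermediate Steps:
7 + v*123 = 7 - 127*123 = 7 - 15621 = -15614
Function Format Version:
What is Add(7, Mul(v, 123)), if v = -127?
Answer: -15614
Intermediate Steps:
Add(7, Mul(v, 123)) = Add(7, Mul(-127, 123)) = Add(7, -15621) = -15614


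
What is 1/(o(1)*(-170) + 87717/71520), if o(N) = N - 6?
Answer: 23840/20293239 ≈ 0.0011748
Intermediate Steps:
o(N) = -6 + N
1/(o(1)*(-170) + 87717/71520) = 1/((-6 + 1)*(-170) + 87717/71520) = 1/(-5*(-170) + 87717*(1/71520)) = 1/(850 + 29239/23840) = 1/(20293239/23840) = 23840/20293239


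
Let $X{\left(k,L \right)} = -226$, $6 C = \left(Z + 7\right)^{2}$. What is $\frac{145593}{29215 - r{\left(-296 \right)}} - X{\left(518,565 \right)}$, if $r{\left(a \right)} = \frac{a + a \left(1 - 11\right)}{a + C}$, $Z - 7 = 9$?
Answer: $\frac{1202656655}{5206727} \approx 230.98$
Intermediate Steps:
$Z = 16$ ($Z = 7 + 9 = 16$)
$C = \frac{529}{6}$ ($C = \frac{\left(16 + 7\right)^{2}}{6} = \frac{23^{2}}{6} = \frac{1}{6} \cdot 529 = \frac{529}{6} \approx 88.167$)
$r{\left(a \right)} = - \frac{9 a}{\frac{529}{6} + a}$ ($r{\left(a \right)} = \frac{a + a \left(1 - 11\right)}{a + \frac{529}{6}} = \frac{a + a \left(-10\right)}{\frac{529}{6} + a} = \frac{a - 10 a}{\frac{529}{6} + a} = \frac{\left(-9\right) a}{\frac{529}{6} + a} = - \frac{9 a}{\frac{529}{6} + a}$)
$\frac{145593}{29215 - r{\left(-296 \right)}} - X{\left(518,565 \right)} = \frac{145593}{29215 - \left(-54\right) \left(-296\right) \frac{1}{529 + 6 \left(-296\right)}} - -226 = \frac{145593}{29215 - \left(-54\right) \left(-296\right) \frac{1}{529 - 1776}} + 226 = \frac{145593}{29215 - \left(-54\right) \left(-296\right) \frac{1}{-1247}} + 226 = \frac{145593}{29215 - \left(-54\right) \left(-296\right) \left(- \frac{1}{1247}\right)} + 226 = \frac{145593}{29215 - - \frac{15984}{1247}} + 226 = \frac{145593}{29215 + \frac{15984}{1247}} + 226 = \frac{145593}{\frac{36447089}{1247}} + 226 = 145593 \cdot \frac{1247}{36447089} + 226 = \frac{25936353}{5206727} + 226 = \frac{1202656655}{5206727}$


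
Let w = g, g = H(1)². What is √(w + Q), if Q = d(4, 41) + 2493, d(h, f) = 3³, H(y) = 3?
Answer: 3*√281 ≈ 50.289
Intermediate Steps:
d(h, f) = 27
g = 9 (g = 3² = 9)
Q = 2520 (Q = 27 + 2493 = 2520)
w = 9
√(w + Q) = √(9 + 2520) = √2529 = 3*√281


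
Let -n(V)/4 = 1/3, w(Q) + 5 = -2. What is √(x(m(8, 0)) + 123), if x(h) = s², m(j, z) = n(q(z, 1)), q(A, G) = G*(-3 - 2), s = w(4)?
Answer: 2*√43 ≈ 13.115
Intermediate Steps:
w(Q) = -7 (w(Q) = -5 - 2 = -7)
s = -7
q(A, G) = -5*G (q(A, G) = G*(-5) = -5*G)
n(V) = -4/3
m(j, z) = -4/3
x(h) = 49 (x(h) = (-7)² = 49)
√(x(m(8, 0)) + 123) = √(49 + 123) = √172 = 2*√43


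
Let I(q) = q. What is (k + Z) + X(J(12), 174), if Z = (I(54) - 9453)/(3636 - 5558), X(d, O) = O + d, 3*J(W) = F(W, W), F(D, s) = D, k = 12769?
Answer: 24893533/1922 ≈ 12952.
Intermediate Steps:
J(W) = W/3
Z = 9399/1922 (Z = (54 - 9453)/(3636 - 5558) = -9399/(-1922) = -9399*(-1/1922) = 9399/1922 ≈ 4.8902)
(k + Z) + X(J(12), 174) = (12769 + 9399/1922) + (174 + (⅓)*12) = 24551417/1922 + (174 + 4) = 24551417/1922 + 178 = 24893533/1922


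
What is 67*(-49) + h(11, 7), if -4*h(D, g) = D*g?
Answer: -13209/4 ≈ -3302.3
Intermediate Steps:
h(D, g) = -D*g/4
67*(-49) + h(11, 7) = 67*(-49) - ¼*11*7 = -3283 - 77/4 = -13209/4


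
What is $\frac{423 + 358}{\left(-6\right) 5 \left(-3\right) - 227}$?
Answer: $- \frac{781}{137} \approx -5.7007$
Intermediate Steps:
$\frac{423 + 358}{\left(-6\right) 5 \left(-3\right) - 227} = \frac{781}{\left(-30\right) \left(-3\right) - 227} = \frac{781}{90 - 227} = \frac{781}{-137} = 781 \left(- \frac{1}{137}\right) = - \frac{781}{137}$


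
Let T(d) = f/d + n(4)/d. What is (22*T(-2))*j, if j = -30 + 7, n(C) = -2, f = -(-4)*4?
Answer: 3542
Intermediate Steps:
f = 16 (f = -2*(-8) = 16)
T(d) = 14/d (T(d) = 16/d - 2/d = 14/d)
j = -23
(22*T(-2))*j = (22*(14/(-2)))*(-23) = (22*(14*(-½)))*(-23) = (22*(-7))*(-23) = -154*(-23) = 3542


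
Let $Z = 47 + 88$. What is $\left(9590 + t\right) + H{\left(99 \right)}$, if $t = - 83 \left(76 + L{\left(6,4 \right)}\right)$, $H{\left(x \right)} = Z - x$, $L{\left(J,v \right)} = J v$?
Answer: $1326$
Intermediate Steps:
$Z = 135$
$H{\left(x \right)} = 135 - x$
$t = -8300$ ($t = - 83 \left(76 + 6 \cdot 4\right) = - 83 \left(76 + 24\right) = \left(-83\right) 100 = -8300$)
$\left(9590 + t\right) + H{\left(99 \right)} = \left(9590 - 8300\right) + \left(135 - 99\right) = 1290 + \left(135 - 99\right) = 1290 + 36 = 1326$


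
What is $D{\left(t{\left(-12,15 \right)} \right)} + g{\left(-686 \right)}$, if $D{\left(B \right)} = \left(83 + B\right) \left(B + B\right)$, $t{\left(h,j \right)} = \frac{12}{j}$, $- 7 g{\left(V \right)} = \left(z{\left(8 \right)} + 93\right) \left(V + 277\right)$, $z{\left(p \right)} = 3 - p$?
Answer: $\frac{923264}{175} \approx 5275.8$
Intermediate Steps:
$g{\left(V \right)} = - \frac{24376}{7} - \frac{88 V}{7}$ ($g{\left(V \right)} = - \frac{\left(\left(3 - 8\right) + 93\right) \left(V + 277\right)}{7} = - \frac{\left(\left(3 - 8\right) + 93\right) \left(277 + V\right)}{7} = - \frac{\left(-5 + 93\right) \left(277 + V\right)}{7} = - \frac{88 \left(277 + V\right)}{7} = - \frac{24376 + 88 V}{7} = - \frac{24376}{7} - \frac{88 V}{7}$)
$D{\left(B \right)} = 2 B \left(83 + B\right)$ ($D{\left(B \right)} = \left(83 + B\right) 2 B = 2 B \left(83 + B\right)$)
$D{\left(t{\left(-12,15 \right)} \right)} + g{\left(-686 \right)} = 2 \cdot \frac{12}{15} \left(83 + \frac{12}{15}\right) - - \frac{35992}{7} = 2 \cdot 12 \cdot \frac{1}{15} \left(83 + 12 \cdot \frac{1}{15}\right) + \left(- \frac{24376}{7} + 8624\right) = 2 \cdot \frac{4}{5} \left(83 + \frac{4}{5}\right) + \frac{35992}{7} = 2 \cdot \frac{4}{5} \cdot \frac{419}{5} + \frac{35992}{7} = \frac{3352}{25} + \frac{35992}{7} = \frac{923264}{175}$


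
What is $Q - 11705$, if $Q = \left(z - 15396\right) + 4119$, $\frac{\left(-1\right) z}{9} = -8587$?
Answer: $54301$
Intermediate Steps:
$z = 77283$ ($z = \left(-9\right) \left(-8587\right) = 77283$)
$Q = 66006$ ($Q = \left(77283 - 15396\right) + 4119 = 61887 + 4119 = 66006$)
$Q - 11705 = 66006 - 11705 = 54301$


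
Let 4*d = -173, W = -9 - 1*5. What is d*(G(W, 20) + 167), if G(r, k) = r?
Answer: -26469/4 ≈ -6617.3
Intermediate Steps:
W = -14 (W = -9 - 5 = -14)
d = -173/4 (d = (¼)*(-173) = -173/4 ≈ -43.250)
d*(G(W, 20) + 167) = -173*(-14 + 167)/4 = -173/4*153 = -26469/4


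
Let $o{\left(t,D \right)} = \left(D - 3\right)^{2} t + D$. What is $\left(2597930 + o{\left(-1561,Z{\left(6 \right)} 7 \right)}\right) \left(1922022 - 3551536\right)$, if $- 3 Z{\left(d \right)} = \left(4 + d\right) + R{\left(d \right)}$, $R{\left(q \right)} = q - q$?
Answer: $- \frac{22224874635926}{9} \approx -2.4694 \cdot 10^{12}$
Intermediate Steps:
$R{\left(q \right)} = 0$
$Z{\left(d \right)} = - \frac{4}{3} - \frac{d}{3}$ ($Z{\left(d \right)} = - \frac{\left(4 + d\right) + 0}{3} = - \frac{4 + d}{3} = - \frac{4}{3} - \frac{d}{3}$)
$o{\left(t,D \right)} = D + t \left(-3 + D\right)^{2}$ ($o{\left(t,D \right)} = \left(-3 + D\right)^{2} t + D = t \left(-3 + D\right)^{2} + D = D + t \left(-3 + D\right)^{2}$)
$\left(2597930 + o{\left(-1561,Z{\left(6 \right)} 7 \right)}\right) \left(1922022 - 3551536\right) = \left(2597930 + \left(\left(- \frac{4}{3} - 2\right) 7 - 1561 \left(-3 + \left(- \frac{4}{3} - 2\right) 7\right)^{2}\right)\right) \left(1922022 - 3551536\right) = \left(2597930 + \left(\left(- \frac{4}{3} - 2\right) 7 - 1561 \left(-3 + \left(- \frac{4}{3} - 2\right) 7\right)^{2}\right)\right) \left(-1629514\right) = \left(2597930 - \left(\frac{70}{3} + 1561 \left(-3 - \frac{70}{3}\right)^{2}\right)\right) \left(-1629514\right) = \left(2597930 - \left(\frac{70}{3} + 1561 \left(- \frac{79}{3}\right)^{2}\right)\right) \left(-1629514\right) = \left(2597930 - \frac{9742411}{9}\right) \left(-1629514\right) = \frac{13638959}{9} \left(-1629514\right) = - \frac{22224874635926}{9}$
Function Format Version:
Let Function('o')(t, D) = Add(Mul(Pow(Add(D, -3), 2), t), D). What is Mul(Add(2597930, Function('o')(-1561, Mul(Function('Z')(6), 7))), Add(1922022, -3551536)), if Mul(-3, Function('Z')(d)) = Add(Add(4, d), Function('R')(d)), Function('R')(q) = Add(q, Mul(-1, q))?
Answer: Rational(-22224874635926, 9) ≈ -2.4694e+12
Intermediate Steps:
Function('R')(q) = 0
Function('Z')(d) = Add(Rational(-4, 3), Mul(Rational(-1, 3), d)) (Function('Z')(d) = Mul(Rational(-1, 3), Add(Add(4, d), 0)) = Mul(Rational(-1, 3), Add(4, d)) = Add(Rational(-4, 3), Mul(Rational(-1, 3), d)))
Function('o')(t, D) = Add(D, Mul(t, Pow(Add(-3, D), 2))) (Function('o')(t, D) = Add(Mul(Pow(Add(-3, D), 2), t), D) = Add(Mul(t, Pow(Add(-3, D), 2)), D) = Add(D, Mul(t, Pow(Add(-3, D), 2))))
Mul(Add(2597930, Function('o')(-1561, Mul(Function('Z')(6), 7))), Add(1922022, -3551536)) = Mul(Add(2597930, Add(Mul(Add(Rational(-4, 3), Mul(Rational(-1, 3), 6)), 7), Mul(-1561, Pow(Add(-3, Mul(Add(Rational(-4, 3), Mul(Rational(-1, 3), 6)), 7)), 2)))), Add(1922022, -3551536)) = Mul(Add(2597930, Add(Mul(Add(Rational(-4, 3), -2), 7), Mul(-1561, Pow(Add(-3, Mul(Add(Rational(-4, 3), -2), 7)), 2)))), -1629514) = Mul(Add(2597930, Add(Mul(Rational(-10, 3), 7), Mul(-1561, Pow(Add(-3, Mul(Rational(-10, 3), 7)), 2)))), -1629514) = Mul(Add(2597930, Add(Rational(-70, 3), Mul(-1561, Pow(Add(-3, Rational(-70, 3)), 2)))), -1629514) = Mul(Add(2597930, Add(Rational(-70, 3), Mul(-1561, Pow(Rational(-79, 3), 2)))), -1629514) = Mul(Add(2597930, Add(Rational(-70, 3), Mul(-1561, Rational(6241, 9)))), -1629514) = Mul(Add(2597930, Add(Rational(-70, 3), Rational(-9742201, 9))), -1629514) = Mul(Add(2597930, Rational(-9742411, 9)), -1629514) = Mul(Rational(13638959, 9), -1629514) = Rational(-22224874635926, 9)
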